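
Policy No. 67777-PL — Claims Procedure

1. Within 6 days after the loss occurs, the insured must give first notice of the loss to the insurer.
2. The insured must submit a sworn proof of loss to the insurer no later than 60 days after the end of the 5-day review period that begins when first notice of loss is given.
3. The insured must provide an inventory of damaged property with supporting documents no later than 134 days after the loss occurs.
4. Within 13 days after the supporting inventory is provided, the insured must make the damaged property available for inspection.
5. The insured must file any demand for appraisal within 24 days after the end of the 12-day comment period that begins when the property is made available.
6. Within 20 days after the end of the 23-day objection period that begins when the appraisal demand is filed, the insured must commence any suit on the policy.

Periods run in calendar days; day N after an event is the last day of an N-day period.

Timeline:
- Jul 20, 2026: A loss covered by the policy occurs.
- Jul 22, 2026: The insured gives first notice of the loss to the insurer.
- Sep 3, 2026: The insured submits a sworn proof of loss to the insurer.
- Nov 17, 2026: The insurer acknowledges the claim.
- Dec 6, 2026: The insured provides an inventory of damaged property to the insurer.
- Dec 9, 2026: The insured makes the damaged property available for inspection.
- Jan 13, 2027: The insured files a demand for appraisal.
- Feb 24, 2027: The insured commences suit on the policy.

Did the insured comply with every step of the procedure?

No

(1) due by Jul 20, 2026 + 6 days = Jul 26, 2026; done Jul 22, 2026 — timely.
(2) due by Jul 27, 2026 + 60 days = Sep 25, 2026; completed Sep 3, 2026, before the deadline.
(3) due by Jul 20, 2026 + 134 days = Dec 1, 2026; Dec 6, 2026 misses that deadline by 5 days.
Later steps need not be reached.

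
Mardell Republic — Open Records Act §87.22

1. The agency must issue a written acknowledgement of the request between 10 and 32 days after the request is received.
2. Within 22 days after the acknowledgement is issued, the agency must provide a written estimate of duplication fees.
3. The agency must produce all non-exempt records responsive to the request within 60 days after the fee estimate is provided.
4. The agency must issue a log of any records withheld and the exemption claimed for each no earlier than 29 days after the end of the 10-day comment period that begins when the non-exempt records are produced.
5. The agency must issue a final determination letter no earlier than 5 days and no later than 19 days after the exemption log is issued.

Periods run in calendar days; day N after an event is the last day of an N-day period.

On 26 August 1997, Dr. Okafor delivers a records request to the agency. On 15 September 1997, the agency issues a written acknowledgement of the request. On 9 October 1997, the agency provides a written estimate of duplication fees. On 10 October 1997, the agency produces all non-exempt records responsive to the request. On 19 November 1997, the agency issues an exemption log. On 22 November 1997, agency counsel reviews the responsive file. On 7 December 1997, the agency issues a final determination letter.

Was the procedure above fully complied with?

Step 1: the window is 10–32 days after 26 August 1997 (when the request is received), so 5 September 1997 through 27 September 1997; done 15 September 1997 — within the window.
Step 2: 22 days after 15 September 1997 (when the acknowledgement is issued) is 7 October 1997; 9 October 1997 misses that deadline by 2 days.

No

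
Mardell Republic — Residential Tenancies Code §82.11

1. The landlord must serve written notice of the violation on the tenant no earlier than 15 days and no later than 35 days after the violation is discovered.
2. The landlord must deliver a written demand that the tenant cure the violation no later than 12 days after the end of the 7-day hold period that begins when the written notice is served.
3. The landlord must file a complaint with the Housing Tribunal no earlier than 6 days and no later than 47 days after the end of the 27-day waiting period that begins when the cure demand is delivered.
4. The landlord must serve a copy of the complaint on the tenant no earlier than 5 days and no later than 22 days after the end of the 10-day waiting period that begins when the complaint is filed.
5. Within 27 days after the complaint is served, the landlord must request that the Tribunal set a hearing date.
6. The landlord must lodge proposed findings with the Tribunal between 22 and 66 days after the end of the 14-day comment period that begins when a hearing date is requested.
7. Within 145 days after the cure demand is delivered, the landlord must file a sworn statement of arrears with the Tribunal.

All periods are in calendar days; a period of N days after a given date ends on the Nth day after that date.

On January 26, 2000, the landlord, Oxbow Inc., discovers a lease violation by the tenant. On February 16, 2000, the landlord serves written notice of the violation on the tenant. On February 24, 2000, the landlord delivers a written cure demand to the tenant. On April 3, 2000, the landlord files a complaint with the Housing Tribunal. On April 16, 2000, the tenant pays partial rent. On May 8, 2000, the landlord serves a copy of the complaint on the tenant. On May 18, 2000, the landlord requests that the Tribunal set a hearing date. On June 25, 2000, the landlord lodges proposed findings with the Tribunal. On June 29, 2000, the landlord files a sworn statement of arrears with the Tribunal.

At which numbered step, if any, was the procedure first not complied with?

Step 1 — 15 and 35 days from January 26, 2000 (when the violation is discovered) are February 10, 2000 and March 1, 2000 respectively; done February 16, 2000, which is between those dates.
Step 2 — counting 12 days from February 23, 2000 (end of the 7-day hold period, which began when the written notice is served on February 16, 2000) gives a deadline of March 6, 2000; done February 24, 2000 — timely.
Step 3 — 6 and 47 days from March 22, 2000 (end of the 27-day waiting period, which began when the cure demand is delivered on February 24, 2000) are March 28, 2000 and May 8, 2000 respectively; done April 3, 2000 — within the window.
Step 4 — 5 and 22 days from April 13, 2000 (end of the 10-day waiting period, which began when the complaint is filed on April 3, 2000) are April 18, 2000 and May 5, 2000 respectively; May 8, 2000 is 3 days past the end of the window.
The procedure was therefore not followed at step 4.

Step 4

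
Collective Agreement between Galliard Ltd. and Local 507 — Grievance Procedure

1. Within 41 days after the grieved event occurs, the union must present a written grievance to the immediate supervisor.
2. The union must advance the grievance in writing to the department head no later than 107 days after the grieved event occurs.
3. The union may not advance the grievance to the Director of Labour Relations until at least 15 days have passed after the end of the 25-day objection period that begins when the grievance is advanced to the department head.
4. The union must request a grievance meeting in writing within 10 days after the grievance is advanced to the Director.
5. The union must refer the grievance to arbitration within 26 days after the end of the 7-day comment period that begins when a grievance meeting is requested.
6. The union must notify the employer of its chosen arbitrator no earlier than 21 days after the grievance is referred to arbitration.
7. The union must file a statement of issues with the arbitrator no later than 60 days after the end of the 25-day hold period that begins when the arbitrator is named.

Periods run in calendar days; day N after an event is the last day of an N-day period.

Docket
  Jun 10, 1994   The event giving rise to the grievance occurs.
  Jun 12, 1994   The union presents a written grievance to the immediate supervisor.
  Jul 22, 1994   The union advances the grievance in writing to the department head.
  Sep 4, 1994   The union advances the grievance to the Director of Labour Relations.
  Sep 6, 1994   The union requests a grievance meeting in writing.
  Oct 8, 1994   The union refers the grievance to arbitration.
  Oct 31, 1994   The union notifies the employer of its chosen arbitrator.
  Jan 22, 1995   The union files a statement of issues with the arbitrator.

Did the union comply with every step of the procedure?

Yes

Step 1 — counting 41 days from Jun 10, 1994 (when the grieved event occurs) gives a deadline of Jul 21, 1994; completed Jun 12, 1994, before the deadline.
Step 2 — counting 107 days from Jun 10, 1994 (when the grieved event occurs) gives a deadline of Sep 25, 1994; done Jul 22, 1994 — timely.
Step 3 — must wait 15 days from Aug 16, 1994 (end of the 25-day objection period, which began when the grievance is advanced to the department head on Jul 22, 1994), so not before Aug 31, 1994; done Sep 4, 1994 — permitted.
Step 4 — counting 10 days from Sep 4, 1994 (when the grievance is advanced to the Director) gives a deadline of Sep 14, 1994; Sep 6, 1994 is within that limit.
Step 5 — counting 26 days from Sep 13, 1994 (end of the 7-day comment period, which began when a grievance meeting is requested on Sep 6, 1994) gives a deadline of Oct 9, 1994; completed Oct 8, 1994, before the deadline.
Step 6 — must wait 21 days from Oct 8, 1994 (when the grievance is referred to arbitration), so not before Oct 29, 1994; done Oct 31, 1994, after the minimum wait.
Step 7 — counting 60 days from Nov 25, 1994 (end of the 25-day hold period, which began when the arbitrator is named on Oct 31, 1994) gives a deadline of Jan 24, 1995; done Jan 22, 1995 — timely.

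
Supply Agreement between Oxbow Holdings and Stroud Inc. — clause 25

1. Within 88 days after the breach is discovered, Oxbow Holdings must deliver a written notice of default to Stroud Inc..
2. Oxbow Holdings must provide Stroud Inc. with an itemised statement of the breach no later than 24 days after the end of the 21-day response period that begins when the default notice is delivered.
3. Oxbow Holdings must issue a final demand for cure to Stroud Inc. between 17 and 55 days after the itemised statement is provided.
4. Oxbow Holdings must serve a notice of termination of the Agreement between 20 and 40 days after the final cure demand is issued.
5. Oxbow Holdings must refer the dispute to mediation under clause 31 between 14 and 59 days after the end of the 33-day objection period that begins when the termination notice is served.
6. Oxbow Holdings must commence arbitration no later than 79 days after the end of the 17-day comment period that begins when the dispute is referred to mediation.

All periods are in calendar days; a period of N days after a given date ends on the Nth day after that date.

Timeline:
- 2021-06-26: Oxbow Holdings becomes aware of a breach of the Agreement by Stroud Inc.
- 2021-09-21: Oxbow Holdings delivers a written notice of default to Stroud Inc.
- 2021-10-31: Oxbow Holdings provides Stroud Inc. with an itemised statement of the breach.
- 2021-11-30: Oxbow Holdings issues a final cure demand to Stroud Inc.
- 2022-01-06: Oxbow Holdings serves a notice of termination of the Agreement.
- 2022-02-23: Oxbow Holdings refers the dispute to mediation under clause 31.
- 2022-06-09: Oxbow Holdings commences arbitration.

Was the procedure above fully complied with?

(1) due by 2021-06-26 + 88 days = 2021-09-22; done 2021-09-21 — timely.
(2) due by 2021-10-12 + 24 days = 2021-11-05; done 2021-10-31 — timely.
(3) the permitted window runs from 2021-10-31 + 17 = 2021-11-17 to 2021-10-31 + 55 = 2021-12-25; done 2021-11-30, which is between those dates.
(4) the permitted window runs from 2021-11-30 + 20 = 2021-12-20 to 2021-11-30 + 40 = 2022-01-09; done 2022-01-06 — within the window.
(5) the permitted window runs from 2022-02-08 + 14 = 2022-02-22 to 2022-02-08 + 59 = 2022-04-08; done 2022-02-23, which is between those dates.
(6) due by 2022-03-12 + 79 days = 2022-05-30; not done until 2022-06-09, 10 days after the deadline.
The procedure was therefore not followed at step 6.

No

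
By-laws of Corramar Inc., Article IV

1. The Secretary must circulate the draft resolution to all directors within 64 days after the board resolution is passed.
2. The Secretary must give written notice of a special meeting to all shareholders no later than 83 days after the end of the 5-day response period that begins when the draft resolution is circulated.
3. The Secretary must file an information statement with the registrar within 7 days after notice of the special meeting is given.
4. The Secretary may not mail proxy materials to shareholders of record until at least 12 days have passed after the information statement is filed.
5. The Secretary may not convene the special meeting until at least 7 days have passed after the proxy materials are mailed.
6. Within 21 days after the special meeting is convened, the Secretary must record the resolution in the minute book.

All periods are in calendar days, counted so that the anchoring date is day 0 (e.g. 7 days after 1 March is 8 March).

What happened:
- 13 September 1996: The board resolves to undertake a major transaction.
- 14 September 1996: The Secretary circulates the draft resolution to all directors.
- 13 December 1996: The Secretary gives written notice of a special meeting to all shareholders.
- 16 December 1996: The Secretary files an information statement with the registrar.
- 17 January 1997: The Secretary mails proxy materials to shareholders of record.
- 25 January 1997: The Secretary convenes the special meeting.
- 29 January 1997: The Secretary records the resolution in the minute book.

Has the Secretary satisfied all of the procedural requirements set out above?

(1) due by 13 September 1996 + 64 days = 16 November 1996; completed 14 September 1996, before the deadline.
(2) due by 19 September 1996 + 83 days = 11 December 1996; 13 December 1996 misses that deadline by 2 days.
Later steps need not be reached.

No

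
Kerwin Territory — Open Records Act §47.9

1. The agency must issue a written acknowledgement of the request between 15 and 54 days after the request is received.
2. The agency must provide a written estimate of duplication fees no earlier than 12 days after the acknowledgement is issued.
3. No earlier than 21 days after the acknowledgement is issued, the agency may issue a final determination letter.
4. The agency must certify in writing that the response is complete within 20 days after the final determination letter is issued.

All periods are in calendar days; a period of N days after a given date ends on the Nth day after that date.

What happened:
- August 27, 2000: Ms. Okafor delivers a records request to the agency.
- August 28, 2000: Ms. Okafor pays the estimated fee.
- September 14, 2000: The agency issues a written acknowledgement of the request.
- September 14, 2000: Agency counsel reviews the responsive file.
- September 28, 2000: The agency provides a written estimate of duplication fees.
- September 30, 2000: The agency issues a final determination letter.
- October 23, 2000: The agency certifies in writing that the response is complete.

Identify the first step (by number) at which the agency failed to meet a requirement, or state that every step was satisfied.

Step 1 — 15 and 54 days from August 27, 2000 (when the request is received) are September 11, 2000 and October 20, 2000 respectively; September 14, 2000 falls inside that range.
Step 2 — must wait 12 days from September 14, 2000 (when the acknowledgement is issued), so not before September 26, 2000; done September 28, 2000, after the minimum wait.
Step 3 — must wait 21 days from September 14, 2000 (when the acknowledgement is issued), so not before October 5, 2000; acted on September 30, 2000, 5 days prematurely.
No need to go further; step 3 was not satisfied.

Step 3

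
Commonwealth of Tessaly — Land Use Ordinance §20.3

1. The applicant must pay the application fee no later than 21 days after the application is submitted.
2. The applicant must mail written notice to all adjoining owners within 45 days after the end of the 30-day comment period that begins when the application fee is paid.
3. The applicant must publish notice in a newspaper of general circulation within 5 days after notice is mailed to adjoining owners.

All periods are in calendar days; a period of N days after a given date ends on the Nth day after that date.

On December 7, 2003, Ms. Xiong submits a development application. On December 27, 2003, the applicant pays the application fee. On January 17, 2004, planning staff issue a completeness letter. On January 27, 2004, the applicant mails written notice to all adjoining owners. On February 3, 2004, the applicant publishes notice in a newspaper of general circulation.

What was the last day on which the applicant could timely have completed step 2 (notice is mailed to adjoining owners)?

The application fee is paid on December 27, 2003; the 30-day comment period therefore ends January 26, 2004, and step 2 runs from that date. 45 days after January 26, 2004 is March 11, 2004.

March 11, 2004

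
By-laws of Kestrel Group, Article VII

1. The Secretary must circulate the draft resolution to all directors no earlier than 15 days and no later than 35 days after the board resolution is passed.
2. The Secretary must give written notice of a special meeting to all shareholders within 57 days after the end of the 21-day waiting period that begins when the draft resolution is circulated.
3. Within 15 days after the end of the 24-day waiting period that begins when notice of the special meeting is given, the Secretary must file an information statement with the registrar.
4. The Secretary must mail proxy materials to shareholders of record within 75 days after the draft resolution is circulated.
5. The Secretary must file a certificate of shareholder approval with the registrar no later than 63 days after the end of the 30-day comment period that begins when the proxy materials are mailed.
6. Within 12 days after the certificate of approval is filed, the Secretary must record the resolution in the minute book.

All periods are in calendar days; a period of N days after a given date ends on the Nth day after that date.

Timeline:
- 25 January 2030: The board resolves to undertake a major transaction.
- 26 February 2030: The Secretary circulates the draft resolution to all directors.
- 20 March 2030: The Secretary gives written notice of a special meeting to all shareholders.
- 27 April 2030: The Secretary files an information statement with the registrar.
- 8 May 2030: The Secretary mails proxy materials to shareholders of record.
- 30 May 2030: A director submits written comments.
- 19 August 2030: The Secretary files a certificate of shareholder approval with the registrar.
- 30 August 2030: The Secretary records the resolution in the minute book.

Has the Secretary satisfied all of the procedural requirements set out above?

(1) the permitted window runs from 25 January 2030 + 15 = 9 February 2030 to 25 January 2030 + 35 = 1 March 2030; done 26 February 2030 — within the window.
(2) due by 19 March 2030 + 57 days = 15 May 2030; completed 20 March 2030, before the deadline.
(3) due by 13 April 2030 + 15 days = 28 April 2030; 27 April 2030 is within that limit.
(4) due by 26 February 2030 + 75 days = 12 May 2030; completed 8 May 2030, before the deadline.
(5) due by 7 June 2030 + 63 days = 9 August 2030; 19 August 2030 misses that deadline by 10 days.

No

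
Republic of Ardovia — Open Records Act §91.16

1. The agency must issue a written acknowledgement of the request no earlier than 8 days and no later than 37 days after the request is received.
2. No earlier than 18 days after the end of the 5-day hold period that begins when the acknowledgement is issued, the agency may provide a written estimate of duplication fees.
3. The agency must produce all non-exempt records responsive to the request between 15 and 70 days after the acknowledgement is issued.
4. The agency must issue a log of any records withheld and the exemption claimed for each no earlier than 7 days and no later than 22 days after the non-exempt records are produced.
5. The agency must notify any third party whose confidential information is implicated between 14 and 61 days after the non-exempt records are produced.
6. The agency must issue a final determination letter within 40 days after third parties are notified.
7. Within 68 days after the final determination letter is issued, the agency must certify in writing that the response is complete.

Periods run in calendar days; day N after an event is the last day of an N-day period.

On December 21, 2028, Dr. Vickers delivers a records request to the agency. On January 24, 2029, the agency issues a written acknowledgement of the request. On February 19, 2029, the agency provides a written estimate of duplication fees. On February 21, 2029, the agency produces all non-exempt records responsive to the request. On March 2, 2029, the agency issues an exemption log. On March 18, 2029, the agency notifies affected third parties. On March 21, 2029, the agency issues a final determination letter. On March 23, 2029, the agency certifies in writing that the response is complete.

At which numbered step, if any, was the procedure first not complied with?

None — every step was satisfied

Step 1 — 8 and 37 days from December 21, 2028 (when the request is received) are December 29, 2028 and January 27, 2029 respectively; done January 24, 2029, which is between those dates.
Step 2 — must wait 18 days from January 29, 2029 (end of the 5-day hold period, which began when the acknowledgement is issued on January 24, 2029), so not before February 16, 2029; done February 19, 2029, after the minimum wait.
Step 3 — 15 and 70 days from January 24, 2029 (when the acknowledgement is issued) are February 8, 2029 and April 4, 2029 respectively; done February 21, 2029 — within the window.
Step 4 — 7 and 22 days from February 21, 2029 (when the non-exempt records are produced) are February 28, 2029 and March 15, 2029 respectively; March 2, 2029 falls inside that range.
Step 5 — 14 and 61 days from February 21, 2029 (when the non-exempt records are produced) are March 7, 2029 and April 23, 2029 respectively; done March 18, 2029 — within the window.
Step 6 — counting 40 days from March 18, 2029 (when third parties are notified) gives a deadline of April 27, 2029; done March 21, 2029 — timely.
Step 7 — counting 68 days from March 21, 2029 (when the final determination letter is issued) gives a deadline of May 28, 2029; done March 23, 2029 — timely.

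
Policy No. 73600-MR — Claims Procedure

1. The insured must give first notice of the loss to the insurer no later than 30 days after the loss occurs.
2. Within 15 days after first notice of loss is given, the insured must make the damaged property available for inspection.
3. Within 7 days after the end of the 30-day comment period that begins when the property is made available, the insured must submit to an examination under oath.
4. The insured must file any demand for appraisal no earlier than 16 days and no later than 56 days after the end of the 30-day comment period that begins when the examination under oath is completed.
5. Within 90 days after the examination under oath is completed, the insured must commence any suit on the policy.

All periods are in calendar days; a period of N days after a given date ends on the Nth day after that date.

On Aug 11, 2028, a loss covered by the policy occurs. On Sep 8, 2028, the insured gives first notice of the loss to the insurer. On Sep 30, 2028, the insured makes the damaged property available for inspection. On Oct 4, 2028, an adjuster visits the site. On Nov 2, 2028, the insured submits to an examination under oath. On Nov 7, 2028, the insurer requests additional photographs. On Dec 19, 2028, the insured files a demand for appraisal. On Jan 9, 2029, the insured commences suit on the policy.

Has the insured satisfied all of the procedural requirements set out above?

No

(1) due by Aug 11, 2028 + 30 days = Sep 10, 2028; completed Sep 8, 2028, before the deadline.
(2) due by Sep 8, 2028 + 15 days = Sep 23, 2028; Sep 30, 2028 misses that deadline by 7 days.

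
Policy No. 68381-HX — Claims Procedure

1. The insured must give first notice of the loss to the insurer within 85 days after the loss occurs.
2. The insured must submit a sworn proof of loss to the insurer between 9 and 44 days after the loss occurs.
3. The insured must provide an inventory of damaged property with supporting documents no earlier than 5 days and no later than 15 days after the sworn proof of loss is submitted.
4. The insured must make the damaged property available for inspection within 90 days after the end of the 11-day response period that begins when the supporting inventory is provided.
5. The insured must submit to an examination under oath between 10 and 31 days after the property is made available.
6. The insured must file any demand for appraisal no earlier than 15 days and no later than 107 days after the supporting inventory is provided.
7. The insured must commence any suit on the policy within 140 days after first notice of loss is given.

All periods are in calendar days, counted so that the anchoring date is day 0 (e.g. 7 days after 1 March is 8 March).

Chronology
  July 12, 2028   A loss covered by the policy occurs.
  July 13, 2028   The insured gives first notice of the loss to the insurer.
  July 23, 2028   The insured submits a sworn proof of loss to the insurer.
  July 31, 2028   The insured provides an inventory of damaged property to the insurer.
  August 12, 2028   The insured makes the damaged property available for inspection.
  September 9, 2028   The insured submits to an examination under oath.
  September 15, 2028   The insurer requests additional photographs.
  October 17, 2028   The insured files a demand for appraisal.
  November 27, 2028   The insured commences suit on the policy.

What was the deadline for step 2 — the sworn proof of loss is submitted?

August 25, 2028

Step 2 runs from July 12, 2028, when the loss occurs. The window is 9–44 days after July 12, 2028; it closes on August 25, 2028.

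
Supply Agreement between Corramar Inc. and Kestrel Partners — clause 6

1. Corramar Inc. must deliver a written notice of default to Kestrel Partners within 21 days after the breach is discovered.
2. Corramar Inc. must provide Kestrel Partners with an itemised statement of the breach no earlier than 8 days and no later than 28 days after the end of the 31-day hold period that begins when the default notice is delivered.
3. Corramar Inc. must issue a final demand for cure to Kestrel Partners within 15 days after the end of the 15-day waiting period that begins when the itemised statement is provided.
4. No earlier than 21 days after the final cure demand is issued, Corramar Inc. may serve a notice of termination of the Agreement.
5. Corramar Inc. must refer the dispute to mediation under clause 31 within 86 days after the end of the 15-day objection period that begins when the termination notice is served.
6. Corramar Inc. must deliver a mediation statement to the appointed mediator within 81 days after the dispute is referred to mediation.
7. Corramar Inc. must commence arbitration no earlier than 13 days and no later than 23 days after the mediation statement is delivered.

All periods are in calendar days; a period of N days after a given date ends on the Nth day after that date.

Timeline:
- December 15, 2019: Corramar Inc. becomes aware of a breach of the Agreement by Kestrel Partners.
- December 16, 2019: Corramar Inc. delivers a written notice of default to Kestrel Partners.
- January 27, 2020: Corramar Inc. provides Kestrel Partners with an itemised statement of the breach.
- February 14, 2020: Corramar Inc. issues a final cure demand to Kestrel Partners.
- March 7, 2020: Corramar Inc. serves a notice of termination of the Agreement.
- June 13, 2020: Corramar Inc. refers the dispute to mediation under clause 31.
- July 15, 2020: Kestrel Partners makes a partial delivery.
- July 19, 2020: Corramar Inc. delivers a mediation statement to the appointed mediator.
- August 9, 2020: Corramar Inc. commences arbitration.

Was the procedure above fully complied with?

Step 1: 21 days after December 15, 2019 (when the breach is discovered) is January 5, 2020; completed December 16, 2019, before the deadline.
Step 2: the window is 8–28 days after January 16, 2020 (end of the 31-day hold period, which began when the default notice is delivered on December 16, 2019), so January 24, 2020 through February 13, 2020; done January 27, 2020 — within the window.
Step 3: 15 days after February 11, 2020 (end of the 15-day waiting period, which began when the itemised statement is provided on January 27, 2020) is February 26, 2020; completed February 14, 2020, before the deadline.
Step 4: the earliest permitted date is 21 days after February 14, 2020 (when the final cure demand is issued), i.e. March 6, 2020; done March 7, 2020 — permitted.
Step 5: 86 days after March 22, 2020 (end of the 15-day objection period, which began when the termination notice is served on March 7, 2020) is June 16, 2020; June 13, 2020 is within that limit.
Step 6: 81 days after June 13, 2020 (when the dispute is referred to mediation) is September 2, 2020; done July 19, 2020 — timely.
Step 7: the window is 13–23 days after July 19, 2020 (when the mediation statement is delivered), so August 1, 2020 through August 11, 2020; done August 9, 2020, which is between those dates.

Yes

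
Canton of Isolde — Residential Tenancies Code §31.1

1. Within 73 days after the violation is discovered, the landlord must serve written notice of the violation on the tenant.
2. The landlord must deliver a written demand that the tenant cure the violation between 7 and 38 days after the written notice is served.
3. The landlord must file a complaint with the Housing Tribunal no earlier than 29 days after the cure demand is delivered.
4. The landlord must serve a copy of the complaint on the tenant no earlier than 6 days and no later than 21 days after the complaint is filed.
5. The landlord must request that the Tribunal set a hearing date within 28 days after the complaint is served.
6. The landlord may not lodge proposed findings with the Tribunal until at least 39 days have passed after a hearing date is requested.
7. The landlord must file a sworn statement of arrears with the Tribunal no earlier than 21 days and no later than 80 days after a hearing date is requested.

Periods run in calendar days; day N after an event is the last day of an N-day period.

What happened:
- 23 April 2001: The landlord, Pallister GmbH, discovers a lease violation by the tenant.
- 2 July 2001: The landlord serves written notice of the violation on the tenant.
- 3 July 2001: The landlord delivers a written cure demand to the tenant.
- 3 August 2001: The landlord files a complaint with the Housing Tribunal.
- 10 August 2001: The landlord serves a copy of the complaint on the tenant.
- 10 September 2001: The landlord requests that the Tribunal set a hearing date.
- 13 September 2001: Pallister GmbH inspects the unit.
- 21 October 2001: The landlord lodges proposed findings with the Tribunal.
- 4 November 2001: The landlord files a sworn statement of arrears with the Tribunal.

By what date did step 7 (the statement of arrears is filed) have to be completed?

29 November 2001

Step 7 runs from 10 September 2001, when a hearing date is requested. The window is 21–80 days after 10 September 2001; it closes on 29 November 2001.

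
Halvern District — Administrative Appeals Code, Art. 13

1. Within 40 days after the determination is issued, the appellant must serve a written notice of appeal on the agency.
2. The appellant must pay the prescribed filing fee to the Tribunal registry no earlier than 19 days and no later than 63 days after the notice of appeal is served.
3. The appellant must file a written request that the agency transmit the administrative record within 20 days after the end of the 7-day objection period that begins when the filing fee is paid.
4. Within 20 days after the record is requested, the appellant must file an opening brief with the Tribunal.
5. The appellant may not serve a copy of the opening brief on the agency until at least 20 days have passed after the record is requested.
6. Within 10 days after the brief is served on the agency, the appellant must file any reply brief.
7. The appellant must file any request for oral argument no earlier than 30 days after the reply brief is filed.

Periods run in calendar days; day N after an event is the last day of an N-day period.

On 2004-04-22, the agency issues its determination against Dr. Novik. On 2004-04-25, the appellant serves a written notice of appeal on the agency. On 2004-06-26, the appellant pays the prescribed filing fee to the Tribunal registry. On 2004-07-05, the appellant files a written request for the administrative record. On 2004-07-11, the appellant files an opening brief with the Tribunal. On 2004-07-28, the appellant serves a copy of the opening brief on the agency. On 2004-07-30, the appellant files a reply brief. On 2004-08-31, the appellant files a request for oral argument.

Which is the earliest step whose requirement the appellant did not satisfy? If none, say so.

None — every step was satisfied

Step 1 — counting 40 days from 2004-04-22 (when the determination is issued) gives a deadline of 2004-06-01; 2004-04-25 is within that limit.
Step 2 — 19 and 63 days from 2004-04-25 (when the notice of appeal is served) are 2004-05-14 and 2004-06-27 respectively; 2004-06-26 falls inside that range.
Step 3 — counting 20 days from 2004-07-03 (end of the 7-day objection period, which began when the filing fee is paid on 2004-06-26) gives a deadline of 2004-07-23; completed 2004-07-05, before the deadline.
Step 4 — counting 20 days from 2004-07-05 (when the record is requested) gives a deadline of 2004-07-25; done 2004-07-11 — timely.
Step 5 — must wait 20 days from 2004-07-05 (when the record is requested), so not before 2004-07-25; done 2004-07-28 — permitted.
Step 6 — counting 10 days from 2004-07-28 (when the brief is served on the agency) gives a deadline of 2004-08-07; 2004-07-30 is within that limit.
Step 7 — must wait 30 days from 2004-07-30 (when the reply brief is filed), so not before 2004-08-29; 2004-08-31 is on or after that date.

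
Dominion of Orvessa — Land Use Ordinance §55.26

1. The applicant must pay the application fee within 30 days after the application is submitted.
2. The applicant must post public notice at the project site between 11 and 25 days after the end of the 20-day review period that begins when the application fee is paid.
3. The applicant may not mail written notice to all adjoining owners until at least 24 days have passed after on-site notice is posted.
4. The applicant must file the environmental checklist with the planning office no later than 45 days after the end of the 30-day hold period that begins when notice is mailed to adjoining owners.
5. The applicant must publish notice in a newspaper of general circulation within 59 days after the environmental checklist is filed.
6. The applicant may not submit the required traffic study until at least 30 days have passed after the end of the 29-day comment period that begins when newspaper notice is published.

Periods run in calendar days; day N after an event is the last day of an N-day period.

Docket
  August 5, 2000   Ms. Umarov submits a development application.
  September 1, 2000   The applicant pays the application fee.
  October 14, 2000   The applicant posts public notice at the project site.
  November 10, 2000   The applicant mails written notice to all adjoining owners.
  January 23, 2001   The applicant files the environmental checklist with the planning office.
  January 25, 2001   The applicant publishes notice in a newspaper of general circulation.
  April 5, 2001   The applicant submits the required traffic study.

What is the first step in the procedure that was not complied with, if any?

Step 1: 30 days after August 5, 2000 (when the application is submitted) is September 4, 2000; September 1, 2000 is within that limit.
Step 2: the window is 11–25 days after September 21, 2000 (end of the 20-day review period, which began when the application fee is paid on September 1, 2000), so October 2, 2000 through October 16, 2000; done October 14, 2000 — within the window.
Step 3: the earliest permitted date is 24 days after October 14, 2000 (when on-site notice is posted), i.e. November 7, 2000; November 10, 2000 is on or after that date.
Step 4: 45 days after December 10, 2000 (end of the 30-day hold period, which began when notice is mailed to adjoining owners on November 10, 2000) is January 24, 2001; done January 23, 2001 — timely.
Step 5: 59 days after January 23, 2001 (when the environmental checklist is filed) is March 23, 2001; January 25, 2001 is within that limit.
Step 6: the earliest permitted date is 30 days after February 23, 2001 (end of the 29-day comment period, which began when newspaper notice is published on January 25, 2001), i.e. March 25, 2001; done April 5, 2001 — permitted.

None — every step was satisfied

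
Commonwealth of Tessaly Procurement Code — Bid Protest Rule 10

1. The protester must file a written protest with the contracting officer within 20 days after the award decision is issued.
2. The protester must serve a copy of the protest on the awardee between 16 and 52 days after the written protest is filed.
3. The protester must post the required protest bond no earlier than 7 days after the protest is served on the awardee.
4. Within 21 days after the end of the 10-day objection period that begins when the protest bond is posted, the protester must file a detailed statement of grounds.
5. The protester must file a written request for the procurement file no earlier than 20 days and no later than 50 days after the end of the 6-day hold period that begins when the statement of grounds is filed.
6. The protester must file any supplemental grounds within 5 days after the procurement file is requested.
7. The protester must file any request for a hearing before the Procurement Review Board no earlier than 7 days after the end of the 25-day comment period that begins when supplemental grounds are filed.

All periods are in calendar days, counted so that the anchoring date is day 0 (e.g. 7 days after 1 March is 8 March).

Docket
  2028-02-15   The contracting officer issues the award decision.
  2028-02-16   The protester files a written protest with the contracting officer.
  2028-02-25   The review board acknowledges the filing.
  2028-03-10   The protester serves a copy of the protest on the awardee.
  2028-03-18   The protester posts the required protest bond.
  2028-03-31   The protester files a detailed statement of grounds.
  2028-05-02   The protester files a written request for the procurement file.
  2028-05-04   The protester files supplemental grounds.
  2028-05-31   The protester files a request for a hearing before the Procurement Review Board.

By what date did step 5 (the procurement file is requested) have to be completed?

2028-05-26

The statement of grounds is filed on 2028-03-31; the 6-day hold period therefore ends 2028-04-06, and step 5 runs from that date. The window is 20–50 days after 2028-04-06; it closes on 2028-05-26.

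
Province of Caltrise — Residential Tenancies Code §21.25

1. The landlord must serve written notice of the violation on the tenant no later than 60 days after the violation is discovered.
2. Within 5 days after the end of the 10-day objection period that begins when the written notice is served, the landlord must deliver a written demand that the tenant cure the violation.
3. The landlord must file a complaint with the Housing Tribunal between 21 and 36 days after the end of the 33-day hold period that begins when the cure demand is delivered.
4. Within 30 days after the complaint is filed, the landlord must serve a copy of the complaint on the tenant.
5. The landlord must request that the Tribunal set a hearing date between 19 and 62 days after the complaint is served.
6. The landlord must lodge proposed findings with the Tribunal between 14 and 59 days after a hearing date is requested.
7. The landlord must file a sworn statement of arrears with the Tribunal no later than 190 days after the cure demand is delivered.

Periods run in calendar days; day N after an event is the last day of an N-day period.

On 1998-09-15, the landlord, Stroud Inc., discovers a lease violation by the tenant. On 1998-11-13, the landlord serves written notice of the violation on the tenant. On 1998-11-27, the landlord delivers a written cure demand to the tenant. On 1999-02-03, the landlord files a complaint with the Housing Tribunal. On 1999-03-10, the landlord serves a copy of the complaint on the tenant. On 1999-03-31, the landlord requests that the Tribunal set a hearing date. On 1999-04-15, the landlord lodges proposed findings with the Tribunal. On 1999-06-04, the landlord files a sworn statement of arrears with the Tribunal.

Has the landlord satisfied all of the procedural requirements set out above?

Step 1: 60 days after 1998-09-15 (when the violation is discovered) is 1998-11-14; completed 1998-11-13, before the deadline.
Step 2: 5 days after 1998-11-23 (end of the 10-day objection period, which began when the written notice is served on 1998-11-13) is 1998-11-28; done 1998-11-27 — timely.
Step 3: the window is 21–36 days after 1998-12-30 (end of the 33-day hold period, which began when the cure demand is delivered on 1998-11-27), so 1999-01-20 through 1999-02-04; 1999-02-03 falls inside that range.
Step 4: 30 days after 1999-02-03 (when the complaint is filed) is 1999-03-05; done 1999-03-10 — 5 days late.
No need to go further; step 4 was not satisfied.

No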